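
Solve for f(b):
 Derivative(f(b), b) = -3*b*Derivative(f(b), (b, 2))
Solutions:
 f(b) = C1 + C2*b^(2/3)


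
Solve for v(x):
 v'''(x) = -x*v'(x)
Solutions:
 v(x) = C1 + Integral(C2*airyai(-x) + C3*airybi(-x), x)


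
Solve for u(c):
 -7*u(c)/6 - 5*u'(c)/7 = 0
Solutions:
 u(c) = C1*exp(-49*c/30)


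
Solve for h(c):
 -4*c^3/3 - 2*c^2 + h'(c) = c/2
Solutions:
 h(c) = C1 + c^4/3 + 2*c^3/3 + c^2/4


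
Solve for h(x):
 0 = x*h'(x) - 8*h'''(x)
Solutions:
 h(x) = C1 + Integral(C2*airyai(x/2) + C3*airybi(x/2), x)


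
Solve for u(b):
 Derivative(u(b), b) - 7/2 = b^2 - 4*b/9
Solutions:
 u(b) = C1 + b^3/3 - 2*b^2/9 + 7*b/2


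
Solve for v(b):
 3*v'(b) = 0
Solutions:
 v(b) = C1


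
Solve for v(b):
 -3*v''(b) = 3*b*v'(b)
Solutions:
 v(b) = C1 + C2*erf(sqrt(2)*b/2)


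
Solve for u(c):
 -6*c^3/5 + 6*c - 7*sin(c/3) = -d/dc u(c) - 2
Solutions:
 u(c) = C1 + 3*c^4/10 - 3*c^2 - 2*c - 21*cos(c/3)


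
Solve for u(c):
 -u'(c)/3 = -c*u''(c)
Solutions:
 u(c) = C1 + C2*c^(4/3)


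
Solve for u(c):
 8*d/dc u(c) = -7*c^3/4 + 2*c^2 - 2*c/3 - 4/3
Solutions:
 u(c) = C1 - 7*c^4/128 + c^3/12 - c^2/24 - c/6


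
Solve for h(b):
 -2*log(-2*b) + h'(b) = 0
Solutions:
 h(b) = C1 + 2*b*log(-b) + 2*b*(-1 + log(2))


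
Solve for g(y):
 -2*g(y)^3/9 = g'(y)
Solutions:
 g(y) = -3*sqrt(2)*sqrt(-1/(C1 - 2*y))/2
 g(y) = 3*sqrt(2)*sqrt(-1/(C1 - 2*y))/2


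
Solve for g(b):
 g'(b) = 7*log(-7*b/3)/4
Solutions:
 g(b) = C1 + 7*b*log(-b)/4 + 7*b*(-log(3) - 1 + log(7))/4


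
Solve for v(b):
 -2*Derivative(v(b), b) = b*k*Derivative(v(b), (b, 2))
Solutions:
 v(b) = C1 + b^(((re(k) - 2)*re(k) + im(k)^2)/(re(k)^2 + im(k)^2))*(C2*sin(2*log(b)*Abs(im(k))/(re(k)^2 + im(k)^2)) + C3*cos(2*log(b)*im(k)/(re(k)^2 + im(k)^2)))


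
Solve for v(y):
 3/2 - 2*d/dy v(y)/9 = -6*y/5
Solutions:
 v(y) = C1 + 27*y^2/10 + 27*y/4


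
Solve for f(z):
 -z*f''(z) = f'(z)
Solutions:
 f(z) = C1 + C2*log(z)


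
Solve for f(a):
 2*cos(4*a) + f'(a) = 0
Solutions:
 f(a) = C1 - sin(4*a)/2


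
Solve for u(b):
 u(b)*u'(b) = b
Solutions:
 u(b) = -sqrt(C1 + b^2)
 u(b) = sqrt(C1 + b^2)


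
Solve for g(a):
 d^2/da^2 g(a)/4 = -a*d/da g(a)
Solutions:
 g(a) = C1 + C2*erf(sqrt(2)*a)


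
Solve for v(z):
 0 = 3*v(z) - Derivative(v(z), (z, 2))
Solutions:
 v(z) = C1*exp(-sqrt(3)*z) + C2*exp(sqrt(3)*z)


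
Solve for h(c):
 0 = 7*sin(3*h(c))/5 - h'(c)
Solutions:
 -7*c/5 + log(cos(3*h(c)) - 1)/6 - log(cos(3*h(c)) + 1)/6 = C1


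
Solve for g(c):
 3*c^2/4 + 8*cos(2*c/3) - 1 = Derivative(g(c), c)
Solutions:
 g(c) = C1 + c^3/4 - c + 12*sin(2*c/3)


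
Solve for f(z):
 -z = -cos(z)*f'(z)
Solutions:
 f(z) = C1 + Integral(z/cos(z), z)


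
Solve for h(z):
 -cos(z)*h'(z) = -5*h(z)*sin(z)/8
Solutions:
 h(z) = C1/cos(z)^(5/8)


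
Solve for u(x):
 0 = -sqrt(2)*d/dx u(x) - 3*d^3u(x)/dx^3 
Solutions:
 u(x) = C1 + C2*sin(2^(1/4)*sqrt(3)*x/3) + C3*cos(2^(1/4)*sqrt(3)*x/3)


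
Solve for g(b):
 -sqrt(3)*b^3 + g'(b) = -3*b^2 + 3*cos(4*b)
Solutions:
 g(b) = C1 + sqrt(3)*b^4/4 - b^3 + 3*sin(4*b)/4


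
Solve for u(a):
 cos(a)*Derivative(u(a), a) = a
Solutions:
 u(a) = C1 + Integral(a/cos(a), a)


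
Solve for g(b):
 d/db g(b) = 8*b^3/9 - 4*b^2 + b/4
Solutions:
 g(b) = C1 + 2*b^4/9 - 4*b^3/3 + b^2/8


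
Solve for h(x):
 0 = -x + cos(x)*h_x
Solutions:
 h(x) = C1 + Integral(x/cos(x), x)


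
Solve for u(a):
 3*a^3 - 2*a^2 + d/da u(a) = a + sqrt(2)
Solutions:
 u(a) = C1 - 3*a^4/4 + 2*a^3/3 + a^2/2 + sqrt(2)*a


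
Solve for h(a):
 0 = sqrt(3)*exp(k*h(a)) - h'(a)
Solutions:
 h(a) = Piecewise((log(-1/(C1*k + sqrt(3)*a*k))/k, Ne(k, 0)), (nan, True))
 h(a) = Piecewise((C1 + sqrt(3)*a, Eq(k, 0)), (nan, True))


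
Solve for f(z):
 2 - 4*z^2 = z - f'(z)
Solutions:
 f(z) = C1 + 4*z^3/3 + z^2/2 - 2*z


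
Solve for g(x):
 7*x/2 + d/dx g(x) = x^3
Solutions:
 g(x) = C1 + x^4/4 - 7*x^2/4


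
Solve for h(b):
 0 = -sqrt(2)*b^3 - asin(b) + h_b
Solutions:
 h(b) = C1 + sqrt(2)*b^4/4 + b*asin(b) + sqrt(1 - b^2)


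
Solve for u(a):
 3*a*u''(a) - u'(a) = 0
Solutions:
 u(a) = C1 + C2*a^(4/3)


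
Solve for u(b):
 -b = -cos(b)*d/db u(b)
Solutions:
 u(b) = C1 + Integral(b/cos(b), b)


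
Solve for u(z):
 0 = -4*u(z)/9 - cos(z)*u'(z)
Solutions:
 u(z) = C1*(sin(z) - 1)^(2/9)/(sin(z) + 1)^(2/9)


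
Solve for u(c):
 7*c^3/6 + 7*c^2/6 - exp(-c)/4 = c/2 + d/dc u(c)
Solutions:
 u(c) = C1 + 7*c^4/24 + 7*c^3/18 - c^2/4 + exp(-c)/4


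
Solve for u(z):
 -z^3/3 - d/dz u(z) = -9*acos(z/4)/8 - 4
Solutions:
 u(z) = C1 - z^4/12 + 9*z*acos(z/4)/8 + 4*z - 9*sqrt(16 - z^2)/8


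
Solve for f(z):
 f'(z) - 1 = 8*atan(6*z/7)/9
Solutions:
 f(z) = C1 + 8*z*atan(6*z/7)/9 + z - 14*log(36*z^2 + 49)/27


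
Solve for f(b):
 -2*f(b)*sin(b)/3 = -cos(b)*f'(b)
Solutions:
 f(b) = C1/cos(b)^(2/3)


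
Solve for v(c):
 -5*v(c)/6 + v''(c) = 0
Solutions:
 v(c) = C1*exp(-sqrt(30)*c/6) + C2*exp(sqrt(30)*c/6)


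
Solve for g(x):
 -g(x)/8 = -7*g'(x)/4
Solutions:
 g(x) = C1*exp(x/14)


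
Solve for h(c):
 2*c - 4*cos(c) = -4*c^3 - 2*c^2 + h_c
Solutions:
 h(c) = C1 + c^4 + 2*c^3/3 + c^2 - 4*sin(c)


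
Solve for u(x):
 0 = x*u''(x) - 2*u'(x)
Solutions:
 u(x) = C1 + C2*x^3


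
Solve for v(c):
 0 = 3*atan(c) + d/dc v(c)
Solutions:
 v(c) = C1 - 3*c*atan(c) + 3*log(c^2 + 1)/2


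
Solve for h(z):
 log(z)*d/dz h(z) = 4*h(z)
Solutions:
 h(z) = C1*exp(4*li(z))


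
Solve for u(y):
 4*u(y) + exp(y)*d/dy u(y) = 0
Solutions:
 u(y) = C1*exp(4*exp(-y))


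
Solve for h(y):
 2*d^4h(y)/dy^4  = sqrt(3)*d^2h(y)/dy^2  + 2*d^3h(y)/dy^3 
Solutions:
 h(y) = C1 + C2*y + C3*exp(y*(1 - sqrt(1 + 2*sqrt(3)))/2) + C4*exp(y*(1 + sqrt(1 + 2*sqrt(3)))/2)


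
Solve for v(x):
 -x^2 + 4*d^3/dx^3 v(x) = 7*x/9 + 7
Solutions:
 v(x) = C1 + C2*x + C3*x^2 + x^5/240 + 7*x^4/864 + 7*x^3/24


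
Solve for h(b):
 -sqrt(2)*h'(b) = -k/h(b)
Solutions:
 h(b) = -sqrt(C1 + sqrt(2)*b*k)
 h(b) = sqrt(C1 + sqrt(2)*b*k)


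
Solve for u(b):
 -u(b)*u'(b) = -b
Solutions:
 u(b) = -sqrt(C1 + b^2)
 u(b) = sqrt(C1 + b^2)


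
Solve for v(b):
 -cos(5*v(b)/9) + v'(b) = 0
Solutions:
 -b - 9*log(sin(5*v(b)/9) - 1)/10 + 9*log(sin(5*v(b)/9) + 1)/10 = C1


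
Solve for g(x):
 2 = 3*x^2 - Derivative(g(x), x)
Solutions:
 g(x) = C1 + x^3 - 2*x


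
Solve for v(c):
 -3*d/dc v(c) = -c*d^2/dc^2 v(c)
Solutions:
 v(c) = C1 + C2*c^4


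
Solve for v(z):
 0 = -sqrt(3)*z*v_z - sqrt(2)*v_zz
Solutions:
 v(z) = C1 + C2*erf(6^(1/4)*z/2)


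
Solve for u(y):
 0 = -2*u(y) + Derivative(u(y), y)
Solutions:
 u(y) = C1*exp(2*y)


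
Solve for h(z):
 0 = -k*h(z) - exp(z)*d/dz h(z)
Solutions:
 h(z) = C1*exp(k*exp(-z))


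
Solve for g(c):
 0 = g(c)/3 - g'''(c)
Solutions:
 g(c) = C3*exp(3^(2/3)*c/3) + (C1*sin(3^(1/6)*c/2) + C2*cos(3^(1/6)*c/2))*exp(-3^(2/3)*c/6)


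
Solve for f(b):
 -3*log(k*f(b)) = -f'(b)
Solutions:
 li(k*f(b))/k = C1 + 3*b


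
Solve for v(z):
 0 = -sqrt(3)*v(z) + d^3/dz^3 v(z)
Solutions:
 v(z) = C3*exp(3^(1/6)*z) + (C1*sin(3^(2/3)*z/2) + C2*cos(3^(2/3)*z/2))*exp(-3^(1/6)*z/2)


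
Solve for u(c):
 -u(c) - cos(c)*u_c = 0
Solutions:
 u(c) = C1*sqrt(sin(c) - 1)/sqrt(sin(c) + 1)


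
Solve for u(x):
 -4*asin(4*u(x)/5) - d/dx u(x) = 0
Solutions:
 Integral(1/asin(4*_y/5), (_y, u(x))) = C1 - 4*x


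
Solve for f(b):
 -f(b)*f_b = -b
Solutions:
 f(b) = -sqrt(C1 + b^2)
 f(b) = sqrt(C1 + b^2)


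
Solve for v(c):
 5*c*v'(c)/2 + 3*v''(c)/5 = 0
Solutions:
 v(c) = C1 + C2*erf(5*sqrt(3)*c/6)


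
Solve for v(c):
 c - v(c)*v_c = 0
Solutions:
 v(c) = -sqrt(C1 + c^2)
 v(c) = sqrt(C1 + c^2)


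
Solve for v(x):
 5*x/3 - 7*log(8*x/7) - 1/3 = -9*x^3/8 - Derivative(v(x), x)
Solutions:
 v(x) = C1 - 9*x^4/32 - 5*x^2/6 + 7*x*log(x) - 7*x*log(7) - 20*x/3 + 21*x*log(2)


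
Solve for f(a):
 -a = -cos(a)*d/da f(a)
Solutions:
 f(a) = C1 + Integral(a/cos(a), a)


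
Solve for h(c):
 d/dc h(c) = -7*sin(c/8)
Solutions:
 h(c) = C1 + 56*cos(c/8)


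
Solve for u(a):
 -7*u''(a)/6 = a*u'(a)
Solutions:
 u(a) = C1 + C2*erf(sqrt(21)*a/7)


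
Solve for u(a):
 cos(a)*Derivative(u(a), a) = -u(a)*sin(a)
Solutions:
 u(a) = C1*cos(a)


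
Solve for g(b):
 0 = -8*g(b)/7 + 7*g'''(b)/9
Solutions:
 g(b) = C3*exp(2*3^(2/3)*7^(1/3)*b/7) + (C1*sin(3*3^(1/6)*7^(1/3)*b/7) + C2*cos(3*3^(1/6)*7^(1/3)*b/7))*exp(-3^(2/3)*7^(1/3)*b/7)


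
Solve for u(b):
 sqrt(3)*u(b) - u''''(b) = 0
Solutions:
 u(b) = C1*exp(-3^(1/8)*b) + C2*exp(3^(1/8)*b) + C3*sin(3^(1/8)*b) + C4*cos(3^(1/8)*b)


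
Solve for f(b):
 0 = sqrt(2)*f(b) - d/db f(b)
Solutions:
 f(b) = C1*exp(sqrt(2)*b)


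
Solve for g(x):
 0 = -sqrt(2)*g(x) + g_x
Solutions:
 g(x) = C1*exp(sqrt(2)*x)


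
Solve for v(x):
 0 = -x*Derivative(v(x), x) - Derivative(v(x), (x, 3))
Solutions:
 v(x) = C1 + Integral(C2*airyai(-x) + C3*airybi(-x), x)


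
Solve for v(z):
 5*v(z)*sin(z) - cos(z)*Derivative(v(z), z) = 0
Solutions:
 v(z) = C1/cos(z)^5


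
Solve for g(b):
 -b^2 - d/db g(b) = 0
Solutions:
 g(b) = C1 - b^3/3


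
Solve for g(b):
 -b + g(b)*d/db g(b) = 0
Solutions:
 g(b) = -sqrt(C1 + b^2)
 g(b) = sqrt(C1 + b^2)


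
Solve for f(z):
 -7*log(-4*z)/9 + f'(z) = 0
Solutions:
 f(z) = C1 + 7*z*log(-z)/9 + 7*z*(-1 + 2*log(2))/9


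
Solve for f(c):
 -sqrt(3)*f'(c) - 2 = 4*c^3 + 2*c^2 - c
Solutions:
 f(c) = C1 - sqrt(3)*c^4/3 - 2*sqrt(3)*c^3/9 + sqrt(3)*c^2/6 - 2*sqrt(3)*c/3


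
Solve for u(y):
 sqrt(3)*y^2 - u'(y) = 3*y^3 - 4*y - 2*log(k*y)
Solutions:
 u(y) = C1 - 3*y^4/4 + sqrt(3)*y^3/3 + 2*y^2 + 2*y*log(k*y) - 2*y


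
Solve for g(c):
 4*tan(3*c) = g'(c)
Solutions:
 g(c) = C1 - 4*log(cos(3*c))/3


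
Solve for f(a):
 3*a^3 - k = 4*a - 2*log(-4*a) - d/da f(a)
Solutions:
 f(a) = C1 - 3*a^4/4 + 2*a^2 + a*(k - 4*log(2) + 2) - 2*a*log(-a)


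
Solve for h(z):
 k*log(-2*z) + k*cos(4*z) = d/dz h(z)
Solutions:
 h(z) = C1 + k*(z*log(-z) - z + z*log(2) + sin(4*z)/4)


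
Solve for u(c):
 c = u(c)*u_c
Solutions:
 u(c) = -sqrt(C1 + c^2)
 u(c) = sqrt(C1 + c^2)


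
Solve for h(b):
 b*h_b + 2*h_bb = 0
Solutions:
 h(b) = C1 + C2*erf(b/2)


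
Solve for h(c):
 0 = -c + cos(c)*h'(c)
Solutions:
 h(c) = C1 + Integral(c/cos(c), c)


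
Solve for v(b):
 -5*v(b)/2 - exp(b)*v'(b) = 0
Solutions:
 v(b) = C1*exp(5*exp(-b)/2)


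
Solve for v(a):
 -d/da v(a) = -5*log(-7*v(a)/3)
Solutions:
 -Integral(1/(log(-_y) - log(3) + log(7)), (_y, v(a)))/5 = C1 - a


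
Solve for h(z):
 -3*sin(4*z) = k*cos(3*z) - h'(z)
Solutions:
 h(z) = C1 + k*sin(3*z)/3 - 3*cos(4*z)/4


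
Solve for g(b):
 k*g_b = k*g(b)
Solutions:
 g(b) = C1*exp(b)


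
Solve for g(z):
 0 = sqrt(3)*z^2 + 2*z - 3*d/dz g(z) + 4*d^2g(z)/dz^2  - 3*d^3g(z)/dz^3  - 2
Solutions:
 g(z) = C1 + sqrt(3)*z^3/9 + z^2/3 + 4*sqrt(3)*z^2/9 + 2*z/9 + 14*sqrt(3)*z/27 + (C2*sin(sqrt(5)*z/3) + C3*cos(sqrt(5)*z/3))*exp(2*z/3)


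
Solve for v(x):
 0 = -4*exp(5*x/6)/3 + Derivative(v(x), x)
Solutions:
 v(x) = C1 + 8*exp(5*x/6)/5


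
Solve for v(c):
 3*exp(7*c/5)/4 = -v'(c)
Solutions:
 v(c) = C1 - 15*exp(7*c/5)/28


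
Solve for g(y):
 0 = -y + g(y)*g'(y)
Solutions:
 g(y) = -sqrt(C1 + y^2)
 g(y) = sqrt(C1 + y^2)


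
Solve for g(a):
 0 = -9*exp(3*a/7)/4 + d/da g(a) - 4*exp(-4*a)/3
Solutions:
 g(a) = C1 + 21*exp(3*a/7)/4 - exp(-4*a)/3


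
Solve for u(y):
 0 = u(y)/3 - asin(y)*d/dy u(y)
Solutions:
 u(y) = C1*exp(Integral(1/asin(y), y)/3)


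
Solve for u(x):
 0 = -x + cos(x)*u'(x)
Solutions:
 u(x) = C1 + Integral(x/cos(x), x)


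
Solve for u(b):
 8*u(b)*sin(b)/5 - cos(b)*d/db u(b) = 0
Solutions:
 u(b) = C1/cos(b)^(8/5)


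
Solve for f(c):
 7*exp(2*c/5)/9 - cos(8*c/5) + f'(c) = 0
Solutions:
 f(c) = C1 - 35*exp(2*c/5)/18 + 5*sin(8*c/5)/8


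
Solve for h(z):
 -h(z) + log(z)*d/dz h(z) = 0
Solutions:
 h(z) = C1*exp(li(z))


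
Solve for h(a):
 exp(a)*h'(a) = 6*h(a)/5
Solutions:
 h(a) = C1*exp(-6*exp(-a)/5)


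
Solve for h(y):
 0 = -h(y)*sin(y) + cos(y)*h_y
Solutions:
 h(y) = C1/cos(y)


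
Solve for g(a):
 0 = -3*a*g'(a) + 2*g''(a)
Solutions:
 g(a) = C1 + C2*erfi(sqrt(3)*a/2)


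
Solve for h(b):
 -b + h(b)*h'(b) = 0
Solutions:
 h(b) = -sqrt(C1 + b^2)
 h(b) = sqrt(C1 + b^2)


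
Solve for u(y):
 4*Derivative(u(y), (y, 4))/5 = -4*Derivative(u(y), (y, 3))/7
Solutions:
 u(y) = C1 + C2*y + C3*y^2 + C4*exp(-5*y/7)


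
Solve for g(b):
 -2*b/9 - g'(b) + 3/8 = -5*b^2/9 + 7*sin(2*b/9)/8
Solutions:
 g(b) = C1 + 5*b^3/27 - b^2/9 + 3*b/8 + 63*cos(2*b/9)/16


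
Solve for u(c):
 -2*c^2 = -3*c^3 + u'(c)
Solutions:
 u(c) = C1 + 3*c^4/4 - 2*c^3/3


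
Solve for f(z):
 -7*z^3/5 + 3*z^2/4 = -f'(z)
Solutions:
 f(z) = C1 + 7*z^4/20 - z^3/4


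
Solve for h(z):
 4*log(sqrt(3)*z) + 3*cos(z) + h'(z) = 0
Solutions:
 h(z) = C1 - 4*z*log(z) - 2*z*log(3) + 4*z - 3*sin(z)


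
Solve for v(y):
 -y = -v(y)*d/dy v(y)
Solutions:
 v(y) = -sqrt(C1 + y^2)
 v(y) = sqrt(C1 + y^2)


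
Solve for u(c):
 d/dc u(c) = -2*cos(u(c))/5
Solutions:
 2*c/5 - log(sin(u(c)) - 1)/2 + log(sin(u(c)) + 1)/2 = C1


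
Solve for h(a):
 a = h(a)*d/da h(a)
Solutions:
 h(a) = -sqrt(C1 + a^2)
 h(a) = sqrt(C1 + a^2)


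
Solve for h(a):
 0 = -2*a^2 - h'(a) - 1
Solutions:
 h(a) = C1 - 2*a^3/3 - a


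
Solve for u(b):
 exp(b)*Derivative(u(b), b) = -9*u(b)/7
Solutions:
 u(b) = C1*exp(9*exp(-b)/7)


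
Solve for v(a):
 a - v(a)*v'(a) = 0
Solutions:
 v(a) = -sqrt(C1 + a^2)
 v(a) = sqrt(C1 + a^2)


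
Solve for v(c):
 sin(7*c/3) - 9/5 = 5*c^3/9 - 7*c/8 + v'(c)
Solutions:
 v(c) = C1 - 5*c^4/36 + 7*c^2/16 - 9*c/5 - 3*cos(7*c/3)/7


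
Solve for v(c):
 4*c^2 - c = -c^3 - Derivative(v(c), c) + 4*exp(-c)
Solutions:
 v(c) = C1 - c^4/4 - 4*c^3/3 + c^2/2 - 4*exp(-c)


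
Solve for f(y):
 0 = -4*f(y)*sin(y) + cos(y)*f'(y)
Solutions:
 f(y) = C1/cos(y)^4


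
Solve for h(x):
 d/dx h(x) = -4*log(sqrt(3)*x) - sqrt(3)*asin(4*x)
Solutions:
 h(x) = C1 - 4*x*log(x) - 2*x*log(3) + 4*x - sqrt(3)*(x*asin(4*x) + sqrt(1 - 16*x^2)/4)


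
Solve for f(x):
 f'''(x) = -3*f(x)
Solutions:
 f(x) = C3*exp(-3^(1/3)*x) + (C1*sin(3^(5/6)*x/2) + C2*cos(3^(5/6)*x/2))*exp(3^(1/3)*x/2)


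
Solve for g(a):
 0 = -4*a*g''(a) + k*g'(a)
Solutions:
 g(a) = C1 + a^(re(k)/4 + 1)*(C2*sin(log(a)*Abs(im(k))/4) + C3*cos(log(a)*im(k)/4))


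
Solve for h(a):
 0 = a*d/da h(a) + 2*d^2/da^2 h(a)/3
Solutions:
 h(a) = C1 + C2*erf(sqrt(3)*a/2)


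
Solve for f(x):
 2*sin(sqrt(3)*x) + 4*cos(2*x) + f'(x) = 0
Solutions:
 f(x) = C1 - 2*sin(2*x) + 2*sqrt(3)*cos(sqrt(3)*x)/3


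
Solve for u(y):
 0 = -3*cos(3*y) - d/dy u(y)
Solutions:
 u(y) = C1 - sin(3*y)


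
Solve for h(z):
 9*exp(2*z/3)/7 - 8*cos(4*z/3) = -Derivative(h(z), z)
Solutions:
 h(z) = C1 - 27*exp(2*z/3)/14 + 6*sin(4*z/3)


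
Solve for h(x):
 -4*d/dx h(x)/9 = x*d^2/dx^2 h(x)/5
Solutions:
 h(x) = C1 + C2/x^(11/9)


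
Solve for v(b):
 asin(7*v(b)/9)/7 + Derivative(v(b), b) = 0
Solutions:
 Integral(1/asin(7*_y/9), (_y, v(b))) = C1 - b/7


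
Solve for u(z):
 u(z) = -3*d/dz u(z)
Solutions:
 u(z) = C1*exp(-z/3)


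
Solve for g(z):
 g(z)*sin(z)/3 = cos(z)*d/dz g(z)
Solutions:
 g(z) = C1/cos(z)^(1/3)


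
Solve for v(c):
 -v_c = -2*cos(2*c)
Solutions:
 v(c) = C1 + sin(2*c)


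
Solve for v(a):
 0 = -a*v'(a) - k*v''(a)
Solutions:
 v(a) = C1 + C2*sqrt(k)*erf(sqrt(2)*a*sqrt(1/k)/2)


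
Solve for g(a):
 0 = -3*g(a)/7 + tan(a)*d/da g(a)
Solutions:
 g(a) = C1*sin(a)^(3/7)


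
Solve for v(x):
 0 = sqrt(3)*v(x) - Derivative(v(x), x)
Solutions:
 v(x) = C1*exp(sqrt(3)*x)


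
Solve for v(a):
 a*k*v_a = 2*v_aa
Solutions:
 v(a) = Piecewise((-sqrt(pi)*C1*erf(a*sqrt(-k)/2)/sqrt(-k) - C2, (k > 0) | (k < 0)), (-C1*a - C2, True))


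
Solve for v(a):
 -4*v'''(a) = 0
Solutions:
 v(a) = C1 + C2*a + C3*a^2


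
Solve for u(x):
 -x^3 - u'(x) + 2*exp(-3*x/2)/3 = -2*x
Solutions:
 u(x) = C1 - x^4/4 + x^2 - 4*exp(-3*x/2)/9


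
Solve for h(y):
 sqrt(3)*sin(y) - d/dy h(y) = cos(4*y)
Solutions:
 h(y) = C1 - sin(4*y)/4 - sqrt(3)*cos(y)


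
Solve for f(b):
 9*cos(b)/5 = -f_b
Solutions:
 f(b) = C1 - 9*sin(b)/5


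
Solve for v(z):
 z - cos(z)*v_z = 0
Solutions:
 v(z) = C1 + Integral(z/cos(z), z)


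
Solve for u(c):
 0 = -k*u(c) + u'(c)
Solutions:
 u(c) = C1*exp(c*k)


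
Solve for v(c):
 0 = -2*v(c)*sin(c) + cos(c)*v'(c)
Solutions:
 v(c) = C1/cos(c)^2


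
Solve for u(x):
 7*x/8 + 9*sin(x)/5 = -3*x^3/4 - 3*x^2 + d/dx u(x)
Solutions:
 u(x) = C1 + 3*x^4/16 + x^3 + 7*x^2/16 - 9*cos(x)/5


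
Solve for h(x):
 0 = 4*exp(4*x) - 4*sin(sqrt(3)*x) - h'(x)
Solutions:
 h(x) = C1 + exp(4*x) + 4*sqrt(3)*cos(sqrt(3)*x)/3


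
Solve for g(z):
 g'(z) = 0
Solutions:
 g(z) = C1


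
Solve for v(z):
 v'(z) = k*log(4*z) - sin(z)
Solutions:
 v(z) = C1 + k*z*(log(z) - 1) + 2*k*z*log(2) + cos(z)


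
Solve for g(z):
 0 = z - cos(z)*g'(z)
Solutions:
 g(z) = C1 + Integral(z/cos(z), z)


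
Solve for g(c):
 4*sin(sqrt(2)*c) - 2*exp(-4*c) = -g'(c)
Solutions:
 g(c) = C1 + 2*sqrt(2)*cos(sqrt(2)*c) - exp(-4*c)/2


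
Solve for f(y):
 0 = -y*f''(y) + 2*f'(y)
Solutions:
 f(y) = C1 + C2*y^3


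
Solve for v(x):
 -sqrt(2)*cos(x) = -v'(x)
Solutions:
 v(x) = C1 + sqrt(2)*sin(x)


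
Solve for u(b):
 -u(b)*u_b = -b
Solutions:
 u(b) = -sqrt(C1 + b^2)
 u(b) = sqrt(C1 + b^2)


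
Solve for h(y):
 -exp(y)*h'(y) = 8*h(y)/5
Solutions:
 h(y) = C1*exp(8*exp(-y)/5)


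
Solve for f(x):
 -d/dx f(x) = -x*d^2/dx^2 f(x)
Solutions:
 f(x) = C1 + C2*x^2


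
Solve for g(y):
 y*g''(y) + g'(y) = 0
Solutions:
 g(y) = C1 + C2*log(y)


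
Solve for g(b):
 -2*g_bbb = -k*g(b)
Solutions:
 g(b) = C1*exp(2^(2/3)*b*k^(1/3)/2) + C2*exp(2^(2/3)*b*k^(1/3)*(-1 + sqrt(3)*I)/4) + C3*exp(-2^(2/3)*b*k^(1/3)*(1 + sqrt(3)*I)/4)


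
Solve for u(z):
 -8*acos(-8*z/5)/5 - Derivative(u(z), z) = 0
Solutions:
 u(z) = C1 - 8*z*acos(-8*z/5)/5 - sqrt(25 - 64*z^2)/5


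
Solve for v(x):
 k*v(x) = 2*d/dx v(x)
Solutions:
 v(x) = C1*exp(k*x/2)


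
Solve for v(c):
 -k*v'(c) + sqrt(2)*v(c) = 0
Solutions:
 v(c) = C1*exp(sqrt(2)*c/k)


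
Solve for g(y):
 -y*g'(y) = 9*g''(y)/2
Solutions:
 g(y) = C1 + C2*erf(y/3)


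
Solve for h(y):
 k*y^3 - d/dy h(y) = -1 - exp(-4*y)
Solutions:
 h(y) = C1 + k*y^4/4 + y - exp(-4*y)/4


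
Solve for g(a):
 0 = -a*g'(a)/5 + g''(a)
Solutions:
 g(a) = C1 + C2*erfi(sqrt(10)*a/10)


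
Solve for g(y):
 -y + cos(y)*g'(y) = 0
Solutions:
 g(y) = C1 + Integral(y/cos(y), y)


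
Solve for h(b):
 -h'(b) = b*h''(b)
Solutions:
 h(b) = C1 + C2*log(b)


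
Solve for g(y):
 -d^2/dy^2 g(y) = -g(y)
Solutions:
 g(y) = C1*exp(-y) + C2*exp(y)


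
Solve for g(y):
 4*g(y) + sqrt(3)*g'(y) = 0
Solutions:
 g(y) = C1*exp(-4*sqrt(3)*y/3)


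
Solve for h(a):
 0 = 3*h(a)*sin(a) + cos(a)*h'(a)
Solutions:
 h(a) = C1*cos(a)^3


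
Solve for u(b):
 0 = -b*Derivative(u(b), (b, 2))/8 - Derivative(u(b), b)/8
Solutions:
 u(b) = C1 + C2*log(b)


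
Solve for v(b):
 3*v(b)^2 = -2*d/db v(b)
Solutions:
 v(b) = 2/(C1 + 3*b)


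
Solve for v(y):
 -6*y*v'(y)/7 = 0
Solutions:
 v(y) = C1


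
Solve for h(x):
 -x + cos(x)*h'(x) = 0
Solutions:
 h(x) = C1 + Integral(x/cos(x), x)


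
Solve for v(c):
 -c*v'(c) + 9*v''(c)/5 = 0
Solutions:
 v(c) = C1 + C2*erfi(sqrt(10)*c/6)


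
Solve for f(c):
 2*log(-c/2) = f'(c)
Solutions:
 f(c) = C1 + 2*c*log(-c) + 2*c*(-1 - log(2))


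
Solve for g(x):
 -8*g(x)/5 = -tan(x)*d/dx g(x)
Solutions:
 g(x) = C1*sin(x)^(8/5)


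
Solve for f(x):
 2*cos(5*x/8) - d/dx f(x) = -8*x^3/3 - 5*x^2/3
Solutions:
 f(x) = C1 + 2*x^4/3 + 5*x^3/9 + 16*sin(5*x/8)/5


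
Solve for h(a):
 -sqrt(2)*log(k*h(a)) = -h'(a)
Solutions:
 li(k*h(a))/k = C1 + sqrt(2)*a


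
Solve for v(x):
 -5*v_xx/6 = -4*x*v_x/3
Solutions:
 v(x) = C1 + C2*erfi(2*sqrt(5)*x/5)


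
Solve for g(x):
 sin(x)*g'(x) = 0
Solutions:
 g(x) = C1


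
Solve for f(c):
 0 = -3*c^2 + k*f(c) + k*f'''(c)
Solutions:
 f(c) = C1*exp(-c) + C2*exp(c*(1 - sqrt(3)*I)/2) + C3*exp(c*(1 + sqrt(3)*I)/2) + 3*c^2/k


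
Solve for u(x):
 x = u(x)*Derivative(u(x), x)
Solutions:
 u(x) = -sqrt(C1 + x^2)
 u(x) = sqrt(C1 + x^2)


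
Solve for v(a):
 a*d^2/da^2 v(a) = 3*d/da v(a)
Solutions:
 v(a) = C1 + C2*a^4


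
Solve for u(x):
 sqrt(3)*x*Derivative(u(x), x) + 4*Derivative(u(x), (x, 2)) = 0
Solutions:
 u(x) = C1 + C2*erf(sqrt(2)*3^(1/4)*x/4)


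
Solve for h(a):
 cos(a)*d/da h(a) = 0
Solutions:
 h(a) = C1


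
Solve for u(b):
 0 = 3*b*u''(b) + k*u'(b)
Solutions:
 u(b) = C1 + b^(1 - re(k)/3)*(C2*sin(log(b)*Abs(im(k))/3) + C3*cos(log(b)*im(k)/3))


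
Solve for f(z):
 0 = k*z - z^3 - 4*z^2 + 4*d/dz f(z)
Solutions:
 f(z) = C1 - k*z^2/8 + z^4/16 + z^3/3


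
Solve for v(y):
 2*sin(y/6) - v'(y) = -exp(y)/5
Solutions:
 v(y) = C1 + exp(y)/5 - 12*cos(y/6)


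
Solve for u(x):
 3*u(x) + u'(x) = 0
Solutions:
 u(x) = C1*exp(-3*x)


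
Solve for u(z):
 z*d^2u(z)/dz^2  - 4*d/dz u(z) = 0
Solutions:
 u(z) = C1 + C2*z^5


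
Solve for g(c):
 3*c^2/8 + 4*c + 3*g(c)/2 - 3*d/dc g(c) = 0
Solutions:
 g(c) = C1*exp(c/2) - c^2/4 - 11*c/3 - 22/3


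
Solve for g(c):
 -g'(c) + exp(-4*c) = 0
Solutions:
 g(c) = C1 - exp(-4*c)/4


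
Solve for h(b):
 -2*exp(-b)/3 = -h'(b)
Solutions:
 h(b) = C1 - 2*exp(-b)/3


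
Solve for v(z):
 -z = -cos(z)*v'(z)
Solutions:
 v(z) = C1 + Integral(z/cos(z), z)


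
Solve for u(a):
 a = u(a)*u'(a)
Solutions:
 u(a) = -sqrt(C1 + a^2)
 u(a) = sqrt(C1 + a^2)


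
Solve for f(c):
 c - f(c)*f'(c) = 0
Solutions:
 f(c) = -sqrt(C1 + c^2)
 f(c) = sqrt(C1 + c^2)


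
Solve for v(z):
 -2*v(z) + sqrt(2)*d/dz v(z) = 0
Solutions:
 v(z) = C1*exp(sqrt(2)*z)


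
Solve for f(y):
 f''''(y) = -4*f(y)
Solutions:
 f(y) = (C1*sin(y) + C2*cos(y))*exp(-y) + (C3*sin(y) + C4*cos(y))*exp(y)


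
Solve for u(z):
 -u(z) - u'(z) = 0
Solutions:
 u(z) = C1*exp(-z)


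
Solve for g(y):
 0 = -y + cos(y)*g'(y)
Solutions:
 g(y) = C1 + Integral(y/cos(y), y)


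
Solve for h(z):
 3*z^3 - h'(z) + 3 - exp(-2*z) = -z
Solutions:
 h(z) = C1 + 3*z^4/4 + z^2/2 + 3*z + exp(-2*z)/2


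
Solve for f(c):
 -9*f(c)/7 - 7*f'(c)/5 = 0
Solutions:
 f(c) = C1*exp(-45*c/49)


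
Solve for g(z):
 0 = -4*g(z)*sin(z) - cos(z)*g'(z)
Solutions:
 g(z) = C1*cos(z)^4


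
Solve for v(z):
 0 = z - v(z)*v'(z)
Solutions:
 v(z) = -sqrt(C1 + z^2)
 v(z) = sqrt(C1 + z^2)


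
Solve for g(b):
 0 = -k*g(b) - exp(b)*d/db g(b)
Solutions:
 g(b) = C1*exp(k*exp(-b))


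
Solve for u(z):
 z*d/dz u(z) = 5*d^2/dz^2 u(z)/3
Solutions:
 u(z) = C1 + C2*erfi(sqrt(30)*z/10)


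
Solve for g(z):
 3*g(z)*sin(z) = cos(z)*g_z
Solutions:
 g(z) = C1/cos(z)^3


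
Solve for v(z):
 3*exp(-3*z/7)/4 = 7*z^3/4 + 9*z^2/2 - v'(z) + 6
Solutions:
 v(z) = C1 + 7*z^4/16 + 3*z^3/2 + 6*z + 7*exp(-3*z/7)/4


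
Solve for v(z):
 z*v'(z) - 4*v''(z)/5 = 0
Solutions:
 v(z) = C1 + C2*erfi(sqrt(10)*z/4)


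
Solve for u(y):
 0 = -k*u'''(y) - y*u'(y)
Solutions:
 u(y) = C1 + Integral(C2*airyai(y*(-1/k)^(1/3)) + C3*airybi(y*(-1/k)^(1/3)), y)


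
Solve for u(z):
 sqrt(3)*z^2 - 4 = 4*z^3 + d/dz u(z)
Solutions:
 u(z) = C1 - z^4 + sqrt(3)*z^3/3 - 4*z


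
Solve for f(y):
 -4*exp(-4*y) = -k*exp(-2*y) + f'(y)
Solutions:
 f(y) = C1 - k*exp(-2*y)/2 + exp(-4*y)


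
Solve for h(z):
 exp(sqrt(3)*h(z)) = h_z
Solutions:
 h(z) = sqrt(3)*(2*log(-1/(C1 + z)) - log(3))/6


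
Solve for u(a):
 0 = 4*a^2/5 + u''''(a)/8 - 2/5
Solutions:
 u(a) = C1 + C2*a + C3*a^2 + C4*a^3 - 4*a^6/225 + 2*a^4/15


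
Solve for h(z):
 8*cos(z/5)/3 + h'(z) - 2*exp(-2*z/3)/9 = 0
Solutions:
 h(z) = C1 - 40*sin(z/5)/3 - exp(-2*z/3)/3


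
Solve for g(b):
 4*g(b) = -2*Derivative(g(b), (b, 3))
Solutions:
 g(b) = C3*exp(-2^(1/3)*b) + (C1*sin(2^(1/3)*sqrt(3)*b/2) + C2*cos(2^(1/3)*sqrt(3)*b/2))*exp(2^(1/3)*b/2)


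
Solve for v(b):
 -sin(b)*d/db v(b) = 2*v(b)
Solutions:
 v(b) = C1*(cos(b) + 1)/(cos(b) - 1)


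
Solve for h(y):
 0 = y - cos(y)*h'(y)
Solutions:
 h(y) = C1 + Integral(y/cos(y), y)


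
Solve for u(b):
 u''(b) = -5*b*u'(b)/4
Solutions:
 u(b) = C1 + C2*erf(sqrt(10)*b/4)


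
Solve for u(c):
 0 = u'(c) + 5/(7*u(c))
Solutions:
 u(c) = -sqrt(C1 - 70*c)/7
 u(c) = sqrt(C1 - 70*c)/7


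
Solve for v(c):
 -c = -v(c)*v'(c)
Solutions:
 v(c) = -sqrt(C1 + c^2)
 v(c) = sqrt(C1 + c^2)


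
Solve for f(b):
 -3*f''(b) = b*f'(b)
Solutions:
 f(b) = C1 + C2*erf(sqrt(6)*b/6)


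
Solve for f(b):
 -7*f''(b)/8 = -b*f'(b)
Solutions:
 f(b) = C1 + C2*erfi(2*sqrt(7)*b/7)


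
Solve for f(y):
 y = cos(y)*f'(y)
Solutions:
 f(y) = C1 + Integral(y/cos(y), y)


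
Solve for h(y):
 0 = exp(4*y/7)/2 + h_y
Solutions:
 h(y) = C1 - 7*exp(4*y/7)/8


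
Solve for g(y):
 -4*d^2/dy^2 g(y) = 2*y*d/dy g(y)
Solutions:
 g(y) = C1 + C2*erf(y/2)


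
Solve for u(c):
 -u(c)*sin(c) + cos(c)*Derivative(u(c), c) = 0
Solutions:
 u(c) = C1/cos(c)


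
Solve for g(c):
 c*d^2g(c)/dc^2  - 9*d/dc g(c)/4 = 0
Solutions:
 g(c) = C1 + C2*c^(13/4)


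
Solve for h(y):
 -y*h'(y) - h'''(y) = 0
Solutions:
 h(y) = C1 + Integral(C2*airyai(-y) + C3*airybi(-y), y)


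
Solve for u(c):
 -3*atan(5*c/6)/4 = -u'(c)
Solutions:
 u(c) = C1 + 3*c*atan(5*c/6)/4 - 9*log(25*c^2 + 36)/20


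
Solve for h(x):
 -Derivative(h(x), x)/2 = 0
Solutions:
 h(x) = C1


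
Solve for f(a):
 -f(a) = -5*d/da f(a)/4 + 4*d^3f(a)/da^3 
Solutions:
 f(a) = C1*exp(3^(1/3)*a*(5*3^(1/3)/(sqrt(4809) + 72)^(1/3) + (sqrt(4809) + 72)^(1/3))/24)*sin(3^(1/6)*a*(-3^(2/3)*(sqrt(4809) + 72)^(1/3) + 15/(sqrt(4809) + 72)^(1/3))/24) + C2*exp(3^(1/3)*a*(5*3^(1/3)/(sqrt(4809) + 72)^(1/3) + (sqrt(4809) + 72)^(1/3))/24)*cos(3^(1/6)*a*(-3^(2/3)*(sqrt(4809) + 72)^(1/3) + 15/(sqrt(4809) + 72)^(1/3))/24) + C3*exp(-3^(1/3)*a*(5*3^(1/3)/(sqrt(4809) + 72)^(1/3) + (sqrt(4809) + 72)^(1/3))/12)


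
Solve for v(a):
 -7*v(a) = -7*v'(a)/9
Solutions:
 v(a) = C1*exp(9*a)


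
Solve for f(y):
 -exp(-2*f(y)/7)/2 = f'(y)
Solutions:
 f(y) = 7*log(-sqrt(C1 - y)) - 7*log(7)/2
 f(y) = 7*log(C1 - y/7)/2


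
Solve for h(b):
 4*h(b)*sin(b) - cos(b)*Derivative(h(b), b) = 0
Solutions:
 h(b) = C1/cos(b)^4


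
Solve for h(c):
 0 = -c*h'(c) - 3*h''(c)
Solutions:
 h(c) = C1 + C2*erf(sqrt(6)*c/6)


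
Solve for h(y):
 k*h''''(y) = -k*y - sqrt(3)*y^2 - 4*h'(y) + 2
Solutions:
 h(y) = C1 + C2*exp(2^(2/3)*y*(-1/k)^(1/3)) + C3*exp(2^(2/3)*y*(-1/k)^(1/3)*(-1 + sqrt(3)*I)/2) + C4*exp(-2^(2/3)*y*(-1/k)^(1/3)*(1 + sqrt(3)*I)/2) - k*y^2/8 - sqrt(3)*y^3/12 + y/2


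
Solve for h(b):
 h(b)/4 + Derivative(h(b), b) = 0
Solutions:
 h(b) = C1*exp(-b/4)


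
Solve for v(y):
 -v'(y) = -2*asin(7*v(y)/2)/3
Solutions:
 Integral(1/asin(7*_y/2), (_y, v(y))) = C1 + 2*y/3


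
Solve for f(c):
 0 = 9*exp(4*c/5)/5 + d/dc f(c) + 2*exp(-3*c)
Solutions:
 f(c) = C1 - 9*exp(4*c/5)/4 + 2*exp(-3*c)/3


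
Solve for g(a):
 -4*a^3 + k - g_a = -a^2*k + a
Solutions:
 g(a) = C1 - a^4 + a^3*k/3 - a^2/2 + a*k


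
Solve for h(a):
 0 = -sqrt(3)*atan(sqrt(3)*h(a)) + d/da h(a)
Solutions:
 Integral(1/atan(sqrt(3)*_y), (_y, h(a))) = C1 + sqrt(3)*a


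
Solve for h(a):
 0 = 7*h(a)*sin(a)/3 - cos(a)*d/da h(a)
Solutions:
 h(a) = C1/cos(a)^(7/3)


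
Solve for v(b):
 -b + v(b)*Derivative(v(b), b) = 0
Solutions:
 v(b) = -sqrt(C1 + b^2)
 v(b) = sqrt(C1 + b^2)


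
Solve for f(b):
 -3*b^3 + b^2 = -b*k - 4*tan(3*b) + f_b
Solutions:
 f(b) = C1 - 3*b^4/4 + b^3/3 + b^2*k/2 - 4*log(cos(3*b))/3


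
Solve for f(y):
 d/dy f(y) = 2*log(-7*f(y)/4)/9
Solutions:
 -9*Integral(1/(log(-_y) - 2*log(2) + log(7)), (_y, f(y)))/2 = C1 - y


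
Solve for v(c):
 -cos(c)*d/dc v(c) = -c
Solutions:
 v(c) = C1 + Integral(c/cos(c), c)


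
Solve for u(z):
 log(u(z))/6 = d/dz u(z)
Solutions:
 li(u(z)) = C1 + z/6


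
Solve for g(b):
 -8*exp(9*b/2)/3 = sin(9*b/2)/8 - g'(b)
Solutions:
 g(b) = C1 + 16*exp(9*b/2)/27 - cos(9*b/2)/36


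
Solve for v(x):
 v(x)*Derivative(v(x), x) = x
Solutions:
 v(x) = -sqrt(C1 + x^2)
 v(x) = sqrt(C1 + x^2)


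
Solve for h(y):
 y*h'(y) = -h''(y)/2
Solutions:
 h(y) = C1 + C2*erf(y)


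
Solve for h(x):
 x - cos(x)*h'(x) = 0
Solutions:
 h(x) = C1 + Integral(x/cos(x), x)


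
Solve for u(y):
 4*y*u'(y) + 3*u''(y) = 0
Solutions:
 u(y) = C1 + C2*erf(sqrt(6)*y/3)


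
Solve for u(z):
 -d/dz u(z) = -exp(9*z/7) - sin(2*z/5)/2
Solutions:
 u(z) = C1 + 7*exp(9*z/7)/9 - 5*cos(2*z/5)/4


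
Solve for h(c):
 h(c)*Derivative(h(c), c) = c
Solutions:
 h(c) = -sqrt(C1 + c^2)
 h(c) = sqrt(C1 + c^2)


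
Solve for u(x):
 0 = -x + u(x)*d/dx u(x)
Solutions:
 u(x) = -sqrt(C1 + x^2)
 u(x) = sqrt(C1 + x^2)


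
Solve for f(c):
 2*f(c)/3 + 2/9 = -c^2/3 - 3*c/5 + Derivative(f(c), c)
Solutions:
 f(c) = C1*exp(2*c/3) - c^2/2 - 12*c/5 - 59/15


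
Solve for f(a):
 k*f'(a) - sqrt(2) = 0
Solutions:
 f(a) = C1 + sqrt(2)*a/k


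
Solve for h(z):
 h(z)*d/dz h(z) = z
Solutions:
 h(z) = -sqrt(C1 + z^2)
 h(z) = sqrt(C1 + z^2)


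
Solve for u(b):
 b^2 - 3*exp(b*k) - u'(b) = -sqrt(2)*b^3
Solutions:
 u(b) = C1 + sqrt(2)*b^4/4 + b^3/3 - 3*exp(b*k)/k


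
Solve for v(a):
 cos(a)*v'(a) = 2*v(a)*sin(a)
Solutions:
 v(a) = C1/cos(a)^2


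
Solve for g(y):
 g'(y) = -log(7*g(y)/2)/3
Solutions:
 -3*Integral(1/(-log(_y) - log(7) + log(2)), (_y, g(y))) = C1 - y


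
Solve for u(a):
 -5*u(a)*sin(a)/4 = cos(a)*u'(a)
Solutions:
 u(a) = C1*cos(a)^(5/4)


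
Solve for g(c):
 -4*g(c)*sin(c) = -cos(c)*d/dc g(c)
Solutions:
 g(c) = C1/cos(c)^4


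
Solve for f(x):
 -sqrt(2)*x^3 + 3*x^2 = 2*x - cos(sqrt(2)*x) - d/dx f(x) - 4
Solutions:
 f(x) = C1 + sqrt(2)*x^4/4 - x^3 + x^2 - 4*x - sqrt(2)*sin(sqrt(2)*x)/2


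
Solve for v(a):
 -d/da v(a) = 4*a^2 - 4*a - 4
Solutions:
 v(a) = C1 - 4*a^3/3 + 2*a^2 + 4*a


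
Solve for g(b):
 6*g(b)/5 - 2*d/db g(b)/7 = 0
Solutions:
 g(b) = C1*exp(21*b/5)


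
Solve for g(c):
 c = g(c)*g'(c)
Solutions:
 g(c) = -sqrt(C1 + c^2)
 g(c) = sqrt(C1 + c^2)


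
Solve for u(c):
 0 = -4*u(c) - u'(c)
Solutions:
 u(c) = C1*exp(-4*c)


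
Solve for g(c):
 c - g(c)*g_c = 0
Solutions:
 g(c) = -sqrt(C1 + c^2)
 g(c) = sqrt(C1 + c^2)


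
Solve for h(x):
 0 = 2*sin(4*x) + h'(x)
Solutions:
 h(x) = C1 + cos(4*x)/2


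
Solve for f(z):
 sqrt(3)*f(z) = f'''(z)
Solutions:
 f(z) = C3*exp(3^(1/6)*z) + (C1*sin(3^(2/3)*z/2) + C2*cos(3^(2/3)*z/2))*exp(-3^(1/6)*z/2)


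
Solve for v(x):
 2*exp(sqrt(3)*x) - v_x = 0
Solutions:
 v(x) = C1 + 2*sqrt(3)*exp(sqrt(3)*x)/3


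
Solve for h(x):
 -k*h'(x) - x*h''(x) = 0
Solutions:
 h(x) = C1 + x^(1 - re(k))*(C2*sin(log(x)*Abs(im(k))) + C3*cos(log(x)*im(k)))


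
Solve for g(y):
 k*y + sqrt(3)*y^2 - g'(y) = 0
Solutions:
 g(y) = C1 + k*y^2/2 + sqrt(3)*y^3/3


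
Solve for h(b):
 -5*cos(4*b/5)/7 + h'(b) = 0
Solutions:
 h(b) = C1 + 25*sin(4*b/5)/28


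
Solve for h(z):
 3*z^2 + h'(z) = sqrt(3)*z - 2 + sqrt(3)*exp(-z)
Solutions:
 h(z) = C1 - z^3 + sqrt(3)*z^2/2 - 2*z - sqrt(3)*exp(-z)


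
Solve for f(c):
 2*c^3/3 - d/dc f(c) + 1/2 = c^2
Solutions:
 f(c) = C1 + c^4/6 - c^3/3 + c/2


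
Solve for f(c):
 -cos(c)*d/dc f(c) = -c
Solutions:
 f(c) = C1 + Integral(c/cos(c), c)


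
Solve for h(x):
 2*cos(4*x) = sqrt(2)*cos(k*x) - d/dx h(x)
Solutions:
 h(x) = C1 - sin(4*x)/2 + sqrt(2)*sin(k*x)/k


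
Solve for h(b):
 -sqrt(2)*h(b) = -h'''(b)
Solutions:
 h(b) = C3*exp(2^(1/6)*b) + (C1*sin(2^(1/6)*sqrt(3)*b/2) + C2*cos(2^(1/6)*sqrt(3)*b/2))*exp(-2^(1/6)*b/2)


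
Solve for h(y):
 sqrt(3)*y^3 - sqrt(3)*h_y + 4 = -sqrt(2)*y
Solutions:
 h(y) = C1 + y^4/4 + sqrt(6)*y^2/6 + 4*sqrt(3)*y/3


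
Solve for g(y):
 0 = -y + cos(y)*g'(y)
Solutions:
 g(y) = C1 + Integral(y/cos(y), y)


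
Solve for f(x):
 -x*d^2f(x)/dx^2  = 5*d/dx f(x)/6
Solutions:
 f(x) = C1 + C2*x^(1/6)


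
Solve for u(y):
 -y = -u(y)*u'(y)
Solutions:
 u(y) = -sqrt(C1 + y^2)
 u(y) = sqrt(C1 + y^2)


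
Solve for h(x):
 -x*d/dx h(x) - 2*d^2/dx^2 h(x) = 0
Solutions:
 h(x) = C1 + C2*erf(x/2)


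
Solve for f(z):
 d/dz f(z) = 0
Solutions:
 f(z) = C1


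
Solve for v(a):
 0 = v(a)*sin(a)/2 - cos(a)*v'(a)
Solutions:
 v(a) = C1/sqrt(cos(a))


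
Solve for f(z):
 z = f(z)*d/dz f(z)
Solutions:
 f(z) = -sqrt(C1 + z^2)
 f(z) = sqrt(C1 + z^2)


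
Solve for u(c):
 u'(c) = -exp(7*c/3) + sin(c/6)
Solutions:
 u(c) = C1 - 3*exp(7*c/3)/7 - 6*cos(c/6)


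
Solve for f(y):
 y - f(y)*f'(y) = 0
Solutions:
 f(y) = -sqrt(C1 + y^2)
 f(y) = sqrt(C1 + y^2)


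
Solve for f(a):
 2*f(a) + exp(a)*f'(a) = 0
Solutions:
 f(a) = C1*exp(2*exp(-a))


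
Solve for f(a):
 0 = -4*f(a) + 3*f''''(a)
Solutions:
 f(a) = C1*exp(-sqrt(2)*3^(3/4)*a/3) + C2*exp(sqrt(2)*3^(3/4)*a/3) + C3*sin(sqrt(2)*3^(3/4)*a/3) + C4*cos(sqrt(2)*3^(3/4)*a/3)


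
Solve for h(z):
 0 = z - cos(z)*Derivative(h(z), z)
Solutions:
 h(z) = C1 + Integral(z/cos(z), z)


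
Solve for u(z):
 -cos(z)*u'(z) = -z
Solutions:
 u(z) = C1 + Integral(z/cos(z), z)


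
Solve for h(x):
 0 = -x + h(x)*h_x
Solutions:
 h(x) = -sqrt(C1 + x^2)
 h(x) = sqrt(C1 + x^2)


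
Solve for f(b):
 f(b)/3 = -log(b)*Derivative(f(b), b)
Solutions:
 f(b) = C1*exp(-li(b)/3)


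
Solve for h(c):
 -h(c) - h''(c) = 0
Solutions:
 h(c) = C1*sin(c) + C2*cos(c)


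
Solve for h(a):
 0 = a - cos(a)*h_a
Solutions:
 h(a) = C1 + Integral(a/cos(a), a)


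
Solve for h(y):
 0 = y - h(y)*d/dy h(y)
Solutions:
 h(y) = -sqrt(C1 + y^2)
 h(y) = sqrt(C1 + y^2)


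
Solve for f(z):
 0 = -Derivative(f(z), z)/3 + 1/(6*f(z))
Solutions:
 f(z) = -sqrt(C1 + z)
 f(z) = sqrt(C1 + z)


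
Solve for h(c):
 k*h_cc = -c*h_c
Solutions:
 h(c) = C1 + C2*sqrt(k)*erf(sqrt(2)*c*sqrt(1/k)/2)


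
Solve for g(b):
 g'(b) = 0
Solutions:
 g(b) = C1


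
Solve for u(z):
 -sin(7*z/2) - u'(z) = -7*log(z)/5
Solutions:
 u(z) = C1 + 7*z*log(z)/5 - 7*z/5 + 2*cos(7*z/2)/7


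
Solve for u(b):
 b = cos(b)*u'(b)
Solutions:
 u(b) = C1 + Integral(b/cos(b), b)


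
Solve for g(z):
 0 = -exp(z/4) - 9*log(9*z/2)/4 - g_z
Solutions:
 g(z) = C1 - 9*z*log(z)/4 + 9*z*(-2*log(3) + log(2) + 1)/4 - 4*exp(z/4)


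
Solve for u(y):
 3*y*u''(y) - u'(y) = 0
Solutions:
 u(y) = C1 + C2*y^(4/3)


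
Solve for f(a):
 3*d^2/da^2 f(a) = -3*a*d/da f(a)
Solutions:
 f(a) = C1 + C2*erf(sqrt(2)*a/2)


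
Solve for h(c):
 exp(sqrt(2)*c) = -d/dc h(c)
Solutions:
 h(c) = C1 - sqrt(2)*exp(sqrt(2)*c)/2


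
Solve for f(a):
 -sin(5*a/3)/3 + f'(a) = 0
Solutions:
 f(a) = C1 - cos(5*a/3)/5


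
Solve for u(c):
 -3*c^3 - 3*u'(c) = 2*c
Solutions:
 u(c) = C1 - c^4/4 - c^2/3


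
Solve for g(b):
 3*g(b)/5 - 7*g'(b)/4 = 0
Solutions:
 g(b) = C1*exp(12*b/35)


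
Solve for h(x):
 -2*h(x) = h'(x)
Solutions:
 h(x) = C1*exp(-2*x)


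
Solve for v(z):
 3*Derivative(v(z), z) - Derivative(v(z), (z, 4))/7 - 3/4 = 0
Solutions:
 v(z) = C1 + C4*exp(21^(1/3)*z) + z/4 + (C2*sin(3^(5/6)*7^(1/3)*z/2) + C3*cos(3^(5/6)*7^(1/3)*z/2))*exp(-21^(1/3)*z/2)


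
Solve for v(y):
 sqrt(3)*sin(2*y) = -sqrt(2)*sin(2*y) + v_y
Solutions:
 v(y) = C1 - sqrt(3)*cos(2*y)/2 - sqrt(2)*cos(2*y)/2


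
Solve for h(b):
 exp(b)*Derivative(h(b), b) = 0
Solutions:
 h(b) = C1


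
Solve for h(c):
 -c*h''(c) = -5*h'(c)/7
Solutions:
 h(c) = C1 + C2*c^(12/7)


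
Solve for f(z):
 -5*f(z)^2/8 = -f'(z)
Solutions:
 f(z) = -8/(C1 + 5*z)


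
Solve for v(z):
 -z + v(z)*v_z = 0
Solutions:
 v(z) = -sqrt(C1 + z^2)
 v(z) = sqrt(C1 + z^2)


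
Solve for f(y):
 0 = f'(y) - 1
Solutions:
 f(y) = C1 + y


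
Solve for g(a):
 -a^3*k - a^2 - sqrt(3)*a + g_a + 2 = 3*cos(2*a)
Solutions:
 g(a) = C1 + a^4*k/4 + a^3/3 + sqrt(3)*a^2/2 - 2*a + 3*sin(2*a)/2


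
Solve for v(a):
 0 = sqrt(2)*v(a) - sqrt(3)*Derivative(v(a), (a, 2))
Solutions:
 v(a) = C1*exp(-2^(1/4)*3^(3/4)*a/3) + C2*exp(2^(1/4)*3^(3/4)*a/3)


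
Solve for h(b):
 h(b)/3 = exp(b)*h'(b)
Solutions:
 h(b) = C1*exp(-exp(-b)/3)


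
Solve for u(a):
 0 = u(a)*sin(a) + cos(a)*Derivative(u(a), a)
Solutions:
 u(a) = C1*cos(a)


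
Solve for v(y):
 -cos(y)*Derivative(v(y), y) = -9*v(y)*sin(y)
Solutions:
 v(y) = C1/cos(y)^9


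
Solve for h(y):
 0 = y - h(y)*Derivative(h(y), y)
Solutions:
 h(y) = -sqrt(C1 + y^2)
 h(y) = sqrt(C1 + y^2)


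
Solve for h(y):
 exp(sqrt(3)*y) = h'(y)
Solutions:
 h(y) = C1 + sqrt(3)*exp(sqrt(3)*y)/3


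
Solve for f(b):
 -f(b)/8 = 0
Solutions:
 f(b) = 0


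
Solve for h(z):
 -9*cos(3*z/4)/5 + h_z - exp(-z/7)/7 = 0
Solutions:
 h(z) = C1 + 12*sin(3*z/4)/5 - 1/exp(z)^(1/7)


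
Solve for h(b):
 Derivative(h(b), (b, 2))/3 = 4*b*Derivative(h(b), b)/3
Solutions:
 h(b) = C1 + C2*erfi(sqrt(2)*b)


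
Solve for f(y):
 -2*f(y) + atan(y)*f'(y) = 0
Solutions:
 f(y) = C1*exp(2*Integral(1/atan(y), y))


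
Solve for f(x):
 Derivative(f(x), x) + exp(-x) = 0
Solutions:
 f(x) = C1 + exp(-x)


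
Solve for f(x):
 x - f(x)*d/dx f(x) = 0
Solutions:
 f(x) = -sqrt(C1 + x^2)
 f(x) = sqrt(C1 + x^2)


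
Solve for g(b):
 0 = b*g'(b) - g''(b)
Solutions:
 g(b) = C1 + C2*erfi(sqrt(2)*b/2)


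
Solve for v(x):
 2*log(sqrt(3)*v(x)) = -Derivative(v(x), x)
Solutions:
 Integral(1/(2*log(_y) + log(3)), (_y, v(x))) = C1 - x


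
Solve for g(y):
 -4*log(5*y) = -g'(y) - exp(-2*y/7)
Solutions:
 g(y) = C1 + 4*y*log(y) + 4*y*(-1 + log(5)) + 7*exp(-2*y/7)/2


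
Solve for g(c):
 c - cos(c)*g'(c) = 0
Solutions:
 g(c) = C1 + Integral(c/cos(c), c)


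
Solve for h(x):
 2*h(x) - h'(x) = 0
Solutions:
 h(x) = C1*exp(2*x)


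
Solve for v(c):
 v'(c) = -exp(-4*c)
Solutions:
 v(c) = C1 + exp(-4*c)/4


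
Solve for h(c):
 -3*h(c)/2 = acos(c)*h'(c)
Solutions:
 h(c) = C1*exp(-3*Integral(1/acos(c), c)/2)


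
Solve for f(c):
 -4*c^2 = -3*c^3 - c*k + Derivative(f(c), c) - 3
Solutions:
 f(c) = C1 + 3*c^4/4 - 4*c^3/3 + c^2*k/2 + 3*c


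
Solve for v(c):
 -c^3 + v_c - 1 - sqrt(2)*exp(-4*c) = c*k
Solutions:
 v(c) = C1 + c^4/4 + c^2*k/2 + c - sqrt(2)*exp(-4*c)/4


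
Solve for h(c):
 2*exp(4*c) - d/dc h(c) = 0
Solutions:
 h(c) = C1 + exp(4*c)/2


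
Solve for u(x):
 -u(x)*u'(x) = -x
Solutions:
 u(x) = -sqrt(C1 + x^2)
 u(x) = sqrt(C1 + x^2)


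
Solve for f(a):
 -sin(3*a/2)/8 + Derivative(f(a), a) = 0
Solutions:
 f(a) = C1 - cos(3*a/2)/12


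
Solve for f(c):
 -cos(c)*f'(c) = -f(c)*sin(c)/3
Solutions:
 f(c) = C1/cos(c)^(1/3)
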